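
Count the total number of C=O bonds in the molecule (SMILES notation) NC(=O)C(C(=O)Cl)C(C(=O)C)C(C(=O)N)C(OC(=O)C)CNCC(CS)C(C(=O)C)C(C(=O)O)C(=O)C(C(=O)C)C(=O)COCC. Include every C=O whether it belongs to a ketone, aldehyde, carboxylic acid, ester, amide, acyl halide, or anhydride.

10

H2NCO: amide, 1 C=O (running total 1).
CH(COCl): acyl halide, 1 C=O (running total 2).
CH(COCH3): ketone, 1 C=O (running total 3).
CH(CONH2): amide, 1 C=O (running total 4).
CH(OCOCH3): ester, 1 C=O (running total 5).
CH(COCH3): ketone, 1 C=O (running total 6).
CH(COOH): carboxylic acid, 1 C=O (running total 7).
CO: ketone, 1 C=O (running total 8).
CH(COCH3): ketone, 1 C=O (running total 9).
CO: ketone, 1 C=O (running total 10).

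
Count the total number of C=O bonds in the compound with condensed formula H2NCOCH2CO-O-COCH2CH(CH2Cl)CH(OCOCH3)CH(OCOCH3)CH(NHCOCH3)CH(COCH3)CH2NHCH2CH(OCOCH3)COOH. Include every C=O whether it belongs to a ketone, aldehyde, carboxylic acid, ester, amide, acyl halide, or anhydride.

H2NCO: amide, 1 C=O (running total 1).
CH2CO-O-COCH2: anhydride, 2 C=O (running total 3).
CH(OCOCH3): ester, 1 C=O (running total 4).
CH(OCOCH3): ester, 1 C=O (running total 5).
CH(NHCOCH3): amide, 1 C=O (running total 6).
CH(COCH3): ketone, 1 C=O (running total 7).
CH(OCOCH3): ester, 1 C=O (running total 8).
COOH: carboxylic acid, 1 C=O (running total 9).

9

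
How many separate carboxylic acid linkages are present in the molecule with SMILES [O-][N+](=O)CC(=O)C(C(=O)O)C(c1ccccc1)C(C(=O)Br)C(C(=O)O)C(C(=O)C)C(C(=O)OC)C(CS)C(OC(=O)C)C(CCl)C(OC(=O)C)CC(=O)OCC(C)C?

2

–NO2 on carbon → nitro group.
–C(=O)– with carbon on both sides → ketone.
pendant –COOH: carbonyl C bonded to C and –OH → carboxylic acid.
pendant –C6H5: benzene ring → arene.
pendant –C(=O)X: carbonyl C bonded to C and halogen → acyl halide.
pendant –COOH: carbonyl C bonded to C and –OH → carboxylic acid.
pendant –COCH3: carbonyl C bonded to two carbons → ketone.
pendant –COOCH3: carbonyl C bonded to C and –OCH3 → ester.
pendant –CH2SH → thiol.
pendant –OC(=O)CH3: an acyloxy group → ester.
pendant –CH2X: halogen on sp³ carbon → alkyl halide.
pendant –OC(=O)CH3: an acyloxy group → ester.
–C(=O)–O–C with C on the carbonyl side → ester.
Carboxylic acid appears at: CH(COOH), CH(COOH) → 2.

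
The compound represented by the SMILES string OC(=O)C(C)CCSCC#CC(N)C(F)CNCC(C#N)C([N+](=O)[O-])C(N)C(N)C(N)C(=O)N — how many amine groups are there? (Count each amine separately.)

5

–COOH: carbonyl C bonded to –OH and C → carboxylic acid (the –OH is not a separate alcohol).
C–S–C linkage → sulfide (thioether).
C≡C triple bond → alkyne.
–NH2 on an sp³ carbon with no adjacent C=O → amine.
halogen on an sp³ carbon → alkyl halide.
C–N–C with sp³ carbons and no adjacent C=O → amine (secondary).
pendant –C≡N: nitrile.
–NO2 on an sp³ carbon → nitro (the N=O is not a carbonyl).
–NH2 on an sp³ carbon with no adjacent C=O → amine.
–NH2 on an sp³ carbon with no adjacent C=O → amine.
–NH2 on an sp³ carbon with no adjacent C=O → amine.
–C(=O)NH2: carbonyl C bonded to C and to N → amide (the N is not a separate amine).
Amine appears at: CH(NH2), CH2NHCH2, CH(NH2), CH(NH2), CH(NH2) → 5.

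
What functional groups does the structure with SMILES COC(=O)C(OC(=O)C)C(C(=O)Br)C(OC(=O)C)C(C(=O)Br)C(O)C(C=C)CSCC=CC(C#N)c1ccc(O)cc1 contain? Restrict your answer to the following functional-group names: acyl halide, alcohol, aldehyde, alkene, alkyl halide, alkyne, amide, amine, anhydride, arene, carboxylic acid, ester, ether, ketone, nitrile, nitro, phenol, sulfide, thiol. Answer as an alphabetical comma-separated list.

acyl halide, alcohol, alkene, arene, ester, nitrile, phenol, sulfide

Taking each segment in turn:
  CH3OOC: CH3O–C(=O)–: carbonyl C bonded to C and to –OCH3 → ester (not ketone + ether).
  CH(OCOCH3): pendant –OC(=O)CH3: an acyloxy group → ester.
  CH(COBr): pendant –C(=O)X: carbonyl C bonded to C and halogen → acyl halide.
  CH(OCOCH3): pendant –OC(=O)CH3: an acyloxy group → ester.
  CH(COBr): pendant –C(=O)X: carbonyl C bonded to C and halogen → acyl halide.
  CH(OH): –OH on an sp³ carbon → alcohol (secondary).
  CH(CH=CH2): pendant –CH=CH2: C=C double bond → alkene.
  CH2SCH2: C–S–C linkage → sulfide (thioether).
  CH=CH: C=C double bond → alkene.
  CH(CN): pendant –C≡N: nitrile.
  C6H4OH: –OH attached directly to an aromatic ring → phenol (not alcohol); the ring itself is an arene.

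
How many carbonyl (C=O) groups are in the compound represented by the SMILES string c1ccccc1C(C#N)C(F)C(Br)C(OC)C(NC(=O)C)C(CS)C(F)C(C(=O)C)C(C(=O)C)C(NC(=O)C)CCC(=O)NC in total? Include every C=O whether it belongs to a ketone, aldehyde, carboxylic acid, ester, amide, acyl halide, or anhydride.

CH(NHCOCH3): amide, 1 C=O (running total 1).
CH(COCH3): ketone, 1 C=O (running total 2).
CH(COCH3): ketone, 1 C=O (running total 3).
CH(NHCOCH3): amide, 1 C=O (running total 4).
CONHCH3: amide, 1 C=O (running total 5).

5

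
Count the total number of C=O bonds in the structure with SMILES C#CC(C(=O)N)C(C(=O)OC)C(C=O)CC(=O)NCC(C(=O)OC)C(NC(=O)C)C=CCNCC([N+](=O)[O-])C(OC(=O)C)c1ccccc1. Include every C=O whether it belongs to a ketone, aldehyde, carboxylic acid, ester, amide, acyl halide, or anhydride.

7

CH(CONH2): amide, 1 C=O (running total 1).
CH(COOCH3): ester, 1 C=O (running total 2).
CH(CHO): aldehyde, 1 C=O (running total 3).
CH2CONHCH2: amide, 1 C=O (running total 4).
CH(COOCH3): ester, 1 C=O (running total 5).
CH(NHCOCH3): amide, 1 C=O (running total 6).
CH(OCOCH3): ester, 1 C=O (running total 7).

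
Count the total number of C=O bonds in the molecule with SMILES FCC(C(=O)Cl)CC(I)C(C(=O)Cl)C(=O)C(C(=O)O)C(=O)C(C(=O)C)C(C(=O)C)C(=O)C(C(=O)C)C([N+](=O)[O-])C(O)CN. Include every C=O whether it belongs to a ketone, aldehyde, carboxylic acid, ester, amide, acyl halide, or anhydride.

CH(COCl): acyl halide, 1 C=O (running total 1).
CH(COCl): acyl halide, 1 C=O (running total 2).
CO: ketone, 1 C=O (running total 3).
CH(COOH): carboxylic acid, 1 C=O (running total 4).
CO: ketone, 1 C=O (running total 5).
CH(COCH3): ketone, 1 C=O (running total 6).
CH(COCH3): ketone, 1 C=O (running total 7).
CO: ketone, 1 C=O (running total 8).
CH(COCH3): ketone, 1 C=O (running total 9).

9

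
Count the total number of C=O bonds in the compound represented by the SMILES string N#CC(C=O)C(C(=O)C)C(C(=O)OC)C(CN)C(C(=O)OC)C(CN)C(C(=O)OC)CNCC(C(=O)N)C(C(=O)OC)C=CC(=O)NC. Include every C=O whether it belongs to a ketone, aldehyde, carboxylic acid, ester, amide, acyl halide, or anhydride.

8

CH(CHO): aldehyde, 1 C=O (running total 1).
CH(COCH3): ketone, 1 C=O (running total 2).
CH(COOCH3): ester, 1 C=O (running total 3).
CH(COOCH3): ester, 1 C=O (running total 4).
CH(COOCH3): ester, 1 C=O (running total 5).
CH(CONH2): amide, 1 C=O (running total 6).
CH(COOCH3): ester, 1 C=O (running total 7).
CONHCH3: amide, 1 C=O (running total 8).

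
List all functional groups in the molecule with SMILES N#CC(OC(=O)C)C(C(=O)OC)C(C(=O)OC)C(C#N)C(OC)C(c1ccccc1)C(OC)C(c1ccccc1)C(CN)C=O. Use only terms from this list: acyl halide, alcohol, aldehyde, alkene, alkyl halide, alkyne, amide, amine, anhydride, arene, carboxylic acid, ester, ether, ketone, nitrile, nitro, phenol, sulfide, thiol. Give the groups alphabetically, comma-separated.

aldehyde, amine, arene, ester, ether, nitrile

Reading the structure from left to right:
  N≡C: N≡C–: carbon triple-bonded to nitrogen → nitrile.
  CH(OCOCH3): pendant –OC(=O)CH3: an acyloxy group → ester.
  CH(COOCH3): pendant –COOCH3: carbonyl C bonded to C and –OCH3 → ester.
  CH(COOCH3): pendant –COOCH3: carbonyl C bonded to C and –OCH3 → ester.
  CH(CN): pendant –C≡N: nitrile.
  CH(OCH3): pendant –OCH3: C–O–C with sp³ C, no adjacent C=O → ether.
  CH(C6H5): pendant –C6H5: benzene ring → arene.
  CH(OCH3): pendant –OCH3: C–O–C with sp³ C, no adjacent C=O → ether.
  CH(C6H5): pendant –C6H5: benzene ring → arene.
  CH(CH2NH2): pendant –CH2NH2: N on sp³ C, no adjacent C=O → amine.
  CHO: terminal –CHO: carbonyl C bonded to H and C → aldehyde.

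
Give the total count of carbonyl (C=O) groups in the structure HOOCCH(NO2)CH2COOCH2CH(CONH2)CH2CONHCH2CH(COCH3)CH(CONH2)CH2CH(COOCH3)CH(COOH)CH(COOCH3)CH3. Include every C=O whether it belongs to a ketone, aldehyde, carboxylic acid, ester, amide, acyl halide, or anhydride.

HOOC: carboxylic acid, 1 C=O (running total 1).
CH2COOCH2: ester, 1 C=O (running total 2).
CH(CONH2): amide, 1 C=O (running total 3).
CH2CONHCH2: amide, 1 C=O (running total 4).
CH(COCH3): ketone, 1 C=O (running total 5).
CH(CONH2): amide, 1 C=O (running total 6).
CH(COOCH3): ester, 1 C=O (running total 7).
CH(COOH): carboxylic acid, 1 C=O (running total 8).
CH(COOCH3): ester, 1 C=O (running total 9).

9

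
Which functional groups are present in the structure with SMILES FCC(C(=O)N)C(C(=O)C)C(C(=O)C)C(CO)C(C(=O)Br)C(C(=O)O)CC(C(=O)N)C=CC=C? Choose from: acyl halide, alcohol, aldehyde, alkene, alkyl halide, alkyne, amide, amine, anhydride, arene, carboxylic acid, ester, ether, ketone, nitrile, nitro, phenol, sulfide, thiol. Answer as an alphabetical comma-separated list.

Working along the chain:
  FCH2: halogen on an sp³ carbon → alkyl halide.
  CH(CONH2): pendant –CONH2: carbonyl C bonded to C and N → amide.
  CH(COCH3): pendant –COCH3: carbonyl C bonded to two carbons → ketone.
  CH(COCH3): pendant –COCH3: carbonyl C bonded to two carbons → ketone.
  CH(CH2OH): pendant –CH2OH on an sp³ backbone C → alcohol.
  CH(COBr): pendant –C(=O)X: carbonyl C bonded to C and halogen → acyl halide.
  CH(COOH): pendant –COOH: carbonyl C bonded to C and –OH → carboxylic acid.
  CH(CONH2): pendant –CONH2: carbonyl C bonded to C and N → amide.
  CH=CH: C=C double bond → alkene.
  CH=CH2: C=C double bond → alkene.

acyl halide, alcohol, alkene, alkyl halide, amide, carboxylic acid, ketone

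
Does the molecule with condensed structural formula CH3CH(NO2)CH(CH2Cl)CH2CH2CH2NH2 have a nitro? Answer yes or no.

yes

Taking each segment in turn:
  CH(NO2): –NO2 on an sp³ carbon → nitro (the N=O is not a carbonyl).
  CH(CH2Cl): pendant –CH2X: halogen on sp³ carbon → alkyl halide.
  CH2NH2: –NH2 on an sp³ carbon with no adjacent C=O → amine.
The CH(NO2) segment supplies the nitro: –NO2 on an sp³ carbon → nitro (the N=O is not a carbonyl).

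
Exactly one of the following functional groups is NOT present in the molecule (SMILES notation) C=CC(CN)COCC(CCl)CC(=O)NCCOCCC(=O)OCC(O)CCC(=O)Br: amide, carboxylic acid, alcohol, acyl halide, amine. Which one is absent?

amine: present (CH(CH2NH2) — pendant –CH2NH2: N on sp³ C, no adjacent C=O → amine).
amide: present (CH2CONHCH2 — –C(=O)–N– linkage → amide (the N is not an amine)).
alcohol: present (CH(OH) — –OH on an sp³ carbon → alcohol (secondary)).
acyl halide: present (COBr — –C(=O)Br: carbonyl C bonded to C and to a halogen → acyl halide (not alkyl halide)).
carboxylic acid: absent. In CH2COOCH2, the acyl oxygen is bonded to carbon (–O–C), not to H, so this is an ester. In CH2CONHCH2, the carbonyl is bonded to nitrogen, not to –OH; that is an amide.

carboxylic acid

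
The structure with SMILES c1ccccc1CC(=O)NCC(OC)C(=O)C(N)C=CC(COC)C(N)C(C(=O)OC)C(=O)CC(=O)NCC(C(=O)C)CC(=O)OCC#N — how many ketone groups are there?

Working along the chain:
  C6H5: C6H5– phenyl ring → arene.
  CH2CONHCH2: –C(=O)–N– linkage → amide (the N is not an amine).
  CH(OCH3): pendant –OCH3: C–O–C with sp³ C, no adjacent C=O → ether.
  CO: –C(=O)– with carbon on both sides → ketone.
  CH(NH2): –NH2 on an sp³ carbon with no adjacent C=O → amine.
  CH=CH: C=C double bond → alkene.
  CH(CH2OCH3): pendant –CH2OCH3: C–O–C linkage → ether.
  CH(NH2): –NH2 on an sp³ carbon with no adjacent C=O → amine.
  CH(COOCH3): pendant –COOCH3: carbonyl C bonded to C and –OCH3 → ester.
  CO: –C(=O)– with carbon on both sides → ketone.
  CH2CONHCH2: –C(=O)–N– linkage → amide (the N is not an amine).
  CH(COCH3): pendant –COCH3: carbonyl C bonded to two carbons → ketone.
  CH2COOCH2: –C(=O)–O–C with C on the carbonyl side → ester.
  CN: –C≡N: carbon triple-bonded to nitrogen → nitrile.
Ketone appears at: CO, CO, CH(COCH3) → 3.

3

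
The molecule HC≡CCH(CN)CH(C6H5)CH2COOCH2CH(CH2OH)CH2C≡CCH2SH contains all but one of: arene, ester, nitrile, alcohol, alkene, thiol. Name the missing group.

alkene

nitrile: present (CH(CN) — pendant –C≡N: nitrile).
thiol: present (CH2SH — –SH on an sp³ carbon → thiol).
ester: present (CH2COOCH2 — –C(=O)–O–C with C on the carbonyl side → ester).
arene: present (CH(C6H5) — pendant –C6H5: benzene ring → arene).
alcohol: present (CH(CH2OH) — pendant –CH2OH on an sp³ backbone C → alcohol).
alkene: absent. In CH(C6H5), the C=C units are part of an aromatic ring, which is an arene, not an isolated alkene.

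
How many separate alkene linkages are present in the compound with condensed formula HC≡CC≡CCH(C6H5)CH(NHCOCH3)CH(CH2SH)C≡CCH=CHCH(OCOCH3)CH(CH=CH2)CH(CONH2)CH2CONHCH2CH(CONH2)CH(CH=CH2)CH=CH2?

4

Taking each segment in turn:
  HC≡C: C≡C triple bond → alkyne.
  C≡C: C≡C triple bond → alkyne.
  CH(C6H5): pendant –C6H5: benzene ring → arene.
  CH(NHCOCH3): pendant –NHC(=O)CH3: N bonded to a carbonyl → amide (not amine).
  CH(CH2SH): pendant –CH2SH → thiol.
  C≡C: C≡C triple bond → alkyne.
  CH=CH: C=C double bond → alkene.
  CH(OCOCH3): pendant –OC(=O)CH3: an acyloxy group → ester.
  CH(CH=CH2): pendant –CH=CH2: C=C double bond → alkene.
  CH(CONH2): pendant –CONH2: carbonyl C bonded to C and N → amide.
  CH2CONHCH2: –C(=O)–N– linkage → amide (the N is not an amine).
  CH(CONH2): pendant –CONH2: carbonyl C bonded to C and N → amide.
  CH(CH=CH2): pendant –CH=CH2: C=C double bond → alkene.
  CH=CH2: C=C double bond → alkene.
Alkene appears at: CH=CH, CH(CH=CH2), CH(CH=CH2), CH=CH2 → 4.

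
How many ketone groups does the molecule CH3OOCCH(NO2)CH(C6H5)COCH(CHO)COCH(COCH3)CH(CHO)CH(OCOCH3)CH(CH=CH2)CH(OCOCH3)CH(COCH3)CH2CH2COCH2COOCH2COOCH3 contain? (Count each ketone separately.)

Reading the structure from left to right:
  CH3OOC: CH3O–C(=O)–: carbonyl C bonded to C and to –OCH3 → ester (not ketone + ether).
  CH(NO2): –NO2 on an sp³ carbon → nitro (the N=O is not a carbonyl).
  CH(C6H5): pendant –C6H5: benzene ring → arene.
  CO: –C(=O)– with carbon on both sides → ketone.
  CH(CHO): pendant –CHO: carbonyl C bonded to C and H → aldehyde.
  CO: –C(=O)– with carbon on both sides → ketone.
  CH(COCH3): pendant –COCH3: carbonyl C bonded to two carbons → ketone.
  CH(CHO): pendant –CHO: carbonyl C bonded to C and H → aldehyde.
  CH(OCOCH3): pendant –OC(=O)CH3: an acyloxy group → ester.
  CH(CH=CH2): pendant –CH=CH2: C=C double bond → alkene.
  CH(OCOCH3): pendant –OC(=O)CH3: an acyloxy group → ester.
  CH(COCH3): pendant –COCH3: carbonyl C bonded to two carbons → ketone.
  CO: –C(=O)– with carbon on both sides → ketone.
  CH2COOCH2: –C(=O)–O–C with C on the carbonyl side → ester.
  COOCH3: –C(=O)OCH3: carbonyl C bonded to C and to –OCH3 → ester (not ketone + ether).
Ketone appears at: CO, CO, CH(COCH3), CH(COCH3), CO → 5.

5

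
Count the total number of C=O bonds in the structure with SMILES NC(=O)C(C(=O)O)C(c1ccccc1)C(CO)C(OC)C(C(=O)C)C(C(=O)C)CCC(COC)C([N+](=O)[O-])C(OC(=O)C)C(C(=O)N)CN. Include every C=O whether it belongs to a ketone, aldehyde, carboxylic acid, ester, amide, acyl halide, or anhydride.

6

H2NCO: amide, 1 C=O (running total 1).
CH(COOH): carboxylic acid, 1 C=O (running total 2).
CH(COCH3): ketone, 1 C=O (running total 3).
CH(COCH3): ketone, 1 C=O (running total 4).
CH(OCOCH3): ester, 1 C=O (running total 5).
CH(CONH2): amide, 1 C=O (running total 6).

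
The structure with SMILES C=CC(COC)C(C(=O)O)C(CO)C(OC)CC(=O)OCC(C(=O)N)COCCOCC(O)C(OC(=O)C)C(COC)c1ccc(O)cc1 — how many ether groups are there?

5

C=C double bond → alkene.
pendant –CH2OCH3: C–O–C linkage → ether.
pendant –COOH: carbonyl C bonded to C and –OH → carboxylic acid.
pendant –CH2OH on an sp³ backbone C → alcohol.
pendant –OCH3: C–O–C with sp³ C, no adjacent C=O → ether.
–C(=O)–O–C with C on the carbonyl side → ester.
pendant –CONH2: carbonyl C bonded to C and N → amide.
C–O–C with sp³ carbons on both sides and no adjacent C=O → ether.
C–O–C with sp³ carbons on both sides and no adjacent C=O → ether.
–OH on an sp³ carbon → alcohol (secondary).
pendant –OC(=O)CH3: an acyloxy group → ester.
pendant –CH2OCH3: C–O–C linkage → ether.
–OH attached directly to an aromatic ring → phenol (not alcohol); the ring itself is an arene.
Ether appears at: CH(CH2OCH3), CH(OCH3), CH2OCH2, CH2OCH2, CH(CH2OCH3) → 5.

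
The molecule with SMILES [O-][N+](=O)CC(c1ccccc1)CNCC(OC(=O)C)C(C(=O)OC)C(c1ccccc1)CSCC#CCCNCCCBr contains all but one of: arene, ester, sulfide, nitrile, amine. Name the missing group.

nitrile

ester: present (CH(OCOCH3) — pendant –OC(=O)CH3: an acyloxy group → ester).
sulfide: present (CH2SCH2 — C–S–C linkage → sulfide (thioether)).
arene: present (CH(C6H5) — pendant –C6H5: benzene ring → arene).
amine: present (CH2NHCH2 — C–N–C with sp³ carbons and no adjacent C=O → amine (secondary)).
nitrile: absent. In C≡C, the triple bond is C≡C, not C≡N.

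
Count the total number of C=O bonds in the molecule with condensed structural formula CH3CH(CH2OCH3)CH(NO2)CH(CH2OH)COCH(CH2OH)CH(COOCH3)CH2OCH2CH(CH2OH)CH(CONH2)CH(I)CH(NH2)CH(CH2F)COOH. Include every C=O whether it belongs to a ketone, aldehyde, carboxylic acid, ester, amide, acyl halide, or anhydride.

4

CO: ketone, 1 C=O (running total 1).
CH(COOCH3): ester, 1 C=O (running total 2).
CH(CONH2): amide, 1 C=O (running total 3).
COOH: carboxylic acid, 1 C=O (running total 4).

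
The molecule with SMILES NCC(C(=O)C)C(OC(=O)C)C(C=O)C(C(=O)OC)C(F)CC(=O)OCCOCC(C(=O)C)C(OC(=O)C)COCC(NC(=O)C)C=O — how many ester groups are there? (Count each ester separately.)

–NH2 on an sp³ carbon with no adjacent C=O → amine.
pendant –COCH3: carbonyl C bonded to two carbons → ketone.
pendant –OC(=O)CH3: an acyloxy group → ester.
pendant –CHO: carbonyl C bonded to C and H → aldehyde.
pendant –COOCH3: carbonyl C bonded to C and –OCH3 → ester.
halogen on an sp³ carbon → alkyl halide.
–C(=O)–O–C with C on the carbonyl side → ester.
C–O–C with sp³ carbons on both sides and no adjacent C=O → ether.
pendant –COCH3: carbonyl C bonded to two carbons → ketone.
pendant –OC(=O)CH3: an acyloxy group → ester.
C–O–C with sp³ carbons on both sides and no adjacent C=O → ether.
pendant –NHC(=O)CH3: N bonded to a carbonyl → amide (not amine).
terminal –CHO: carbonyl C bonded to H and C → aldehyde.
Ester appears at: CH(OCOCH3), CH(COOCH3), CH2COOCH2, CH(OCOCH3) → 4.

4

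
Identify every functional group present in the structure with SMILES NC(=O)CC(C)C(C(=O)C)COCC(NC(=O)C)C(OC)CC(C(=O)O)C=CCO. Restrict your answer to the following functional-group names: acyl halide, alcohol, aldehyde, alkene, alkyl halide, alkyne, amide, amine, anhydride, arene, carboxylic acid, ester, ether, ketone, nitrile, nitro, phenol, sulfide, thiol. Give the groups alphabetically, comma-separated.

alcohol, alkene, amide, carboxylic acid, ether, ketone

Working along the chain:
  H2NCO: –C(=O)NH2: carbonyl C bonded to C and to N → amide (the N is not a separate amine).
  CH(COCH3): pendant –COCH3: carbonyl C bonded to two carbons → ketone.
  CH2OCH2: C–O–C with sp³ carbons on both sides and no adjacent C=O → ether.
  CH(NHCOCH3): pendant –NHC(=O)CH3: N bonded to a carbonyl → amide (not amine).
  CH(OCH3): pendant –OCH3: C–O–C with sp³ C, no adjacent C=O → ether.
  CH(COOH): pendant –COOH: carbonyl C bonded to C and –OH → carboxylic acid.
  CH=CH: C=C double bond → alkene.
  CH2OH: –OH on an sp³ carbon → alcohol.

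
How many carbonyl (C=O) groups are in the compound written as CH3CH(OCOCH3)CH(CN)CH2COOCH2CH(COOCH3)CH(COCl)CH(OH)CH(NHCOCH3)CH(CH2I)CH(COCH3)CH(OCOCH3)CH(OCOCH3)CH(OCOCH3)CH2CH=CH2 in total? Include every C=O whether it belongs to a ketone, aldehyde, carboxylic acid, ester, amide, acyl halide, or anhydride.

CH(OCOCH3): ester, 1 C=O (running total 1).
CH2COOCH2: ester, 1 C=O (running total 2).
CH(COOCH3): ester, 1 C=O (running total 3).
CH(COCl): acyl halide, 1 C=O (running total 4).
CH(NHCOCH3): amide, 1 C=O (running total 5).
CH(COCH3): ketone, 1 C=O (running total 6).
CH(OCOCH3): ester, 1 C=O (running total 7).
CH(OCOCH3): ester, 1 C=O (running total 8).
CH(OCOCH3): ester, 1 C=O (running total 9).

9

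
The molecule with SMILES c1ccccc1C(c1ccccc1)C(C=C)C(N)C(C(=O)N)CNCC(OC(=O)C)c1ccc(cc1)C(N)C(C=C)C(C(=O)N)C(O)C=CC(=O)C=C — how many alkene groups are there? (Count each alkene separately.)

4

C6H5– phenyl ring → arene.
pendant –C6H5: benzene ring → arene.
pendant –CH=CH2: C=C double bond → alkene.
–NH2 on an sp³ carbon with no adjacent C=O → amine.
pendant –CONH2: carbonyl C bonded to C and N → amide.
C–N–C with sp³ carbons and no adjacent C=O → amine (secondary).
pendant –OC(=O)CH3: an acyloxy group → ester.
para-disubstituted benzene ring → arene.
–NH2 on an sp³ carbon with no adjacent C=O → amine.
pendant –CH=CH2: C=C double bond → alkene.
pendant –CONH2: carbonyl C bonded to C and N → amide.
–OH on an sp³ carbon → alcohol (secondary).
C=C double bond → alkene.
–C(=O)– with carbon on both sides → ketone.
C=C double bond → alkene.
Alkene appears at: CH(CH=CH2), CH(CH=CH2), CH=CH, CH=CH2 → 4.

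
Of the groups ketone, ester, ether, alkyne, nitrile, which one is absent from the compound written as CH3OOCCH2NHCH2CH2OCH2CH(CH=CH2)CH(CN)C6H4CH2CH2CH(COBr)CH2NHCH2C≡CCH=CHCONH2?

nitrile: present (CH(CN) — pendant –C≡N: nitrile).
ester: present (CH3OOC — CH3O–C(=O)–: carbonyl C bonded to C and to –OCH3 → ester (not ketone + ether)).
alkyne: present (C≡C — C≡C triple bond → alkyne).
ether: present (CH2OCH2 — C–O–C with sp³ carbons on both sides and no adjacent C=O → ether).
ketone: absent. In CH3OOC, the C=O is bonded to an –O–C group, which defines an ester, not a ketone. In CONH2, the C=O is bonded to nitrogen, which defines an amide, not a ketone. In CH(COBr), the C=O is bonded to a halogen, which defines an acyl halide, not a ketone.

ketone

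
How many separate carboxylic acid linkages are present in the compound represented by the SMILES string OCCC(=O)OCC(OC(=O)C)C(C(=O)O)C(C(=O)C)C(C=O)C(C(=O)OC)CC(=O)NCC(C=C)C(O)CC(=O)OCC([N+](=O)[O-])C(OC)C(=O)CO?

HO– on an sp³ carbon → alcohol.
–C(=O)–O–C with C on the carbonyl side → ester.
pendant –OC(=O)CH3: an acyloxy group → ester.
pendant –COOH: carbonyl C bonded to C and –OH → carboxylic acid.
pendant –COCH3: carbonyl C bonded to two carbons → ketone.
pendant –CHO: carbonyl C bonded to C and H → aldehyde.
pendant –COOCH3: carbonyl C bonded to C and –OCH3 → ester.
–C(=O)–N– linkage → amide (the N is not an amine).
pendant –CH=CH2: C=C double bond → alkene.
–OH on an sp³ carbon → alcohol (secondary).
–C(=O)–O–C with C on the carbonyl side → ester.
–NO2 on an sp³ carbon → nitro (the N=O is not a carbonyl).
pendant –OCH3: C–O–C with sp³ C, no adjacent C=O → ether.
–C(=O)– with carbon on both sides → ketone.
–OH on an sp³ carbon → alcohol.
Carboxylic acid appears at: CH(COOH) → 1.

1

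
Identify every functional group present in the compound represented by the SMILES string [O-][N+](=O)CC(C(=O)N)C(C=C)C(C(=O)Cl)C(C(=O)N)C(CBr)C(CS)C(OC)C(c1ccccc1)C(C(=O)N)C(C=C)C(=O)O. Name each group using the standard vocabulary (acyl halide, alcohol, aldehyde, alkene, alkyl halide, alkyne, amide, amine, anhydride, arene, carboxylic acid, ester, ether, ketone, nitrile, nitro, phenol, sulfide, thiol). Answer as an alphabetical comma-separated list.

–NO2 on carbon → nitro group.
pendant –CONH2: carbonyl C bonded to C and N → amide.
pendant –CH=CH2: C=C double bond → alkene.
pendant –C(=O)X: carbonyl C bonded to C and halogen → acyl halide.
pendant –CONH2: carbonyl C bonded to C and N → amide.
pendant –CH2X: halogen on sp³ carbon → alkyl halide.
pendant –CH2SH → thiol.
pendant –OCH3: C–O–C with sp³ C, no adjacent C=O → ether.
pendant –C6H5: benzene ring → arene.
pendant –CONH2: carbonyl C bonded to C and N → amide.
pendant –CH=CH2: C=C double bond → alkene.
–COOH: carbonyl C bonded to –OH and C → carboxylic acid (the –OH is not a separate alcohol).

acyl halide, alkene, alkyl halide, amide, arene, carboxylic acid, ether, nitro, thiol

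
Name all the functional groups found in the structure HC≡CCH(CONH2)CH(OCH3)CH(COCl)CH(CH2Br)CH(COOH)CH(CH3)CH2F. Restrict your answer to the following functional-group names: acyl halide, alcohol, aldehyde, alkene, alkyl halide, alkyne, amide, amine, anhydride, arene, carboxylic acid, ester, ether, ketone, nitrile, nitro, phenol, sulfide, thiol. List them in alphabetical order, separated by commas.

acyl halide, alkyl halide, alkyne, amide, carboxylic acid, ether

Reading the structure from left to right:
  HC≡C: C≡C triple bond → alkyne.
  CH(CONH2): pendant –CONH2: carbonyl C bonded to C and N → amide.
  CH(OCH3): pendant –OCH3: C–O–C with sp³ C, no adjacent C=O → ether.
  CH(COCl): pendant –C(=O)X: carbonyl C bonded to C and halogen → acyl halide.
  CH(CH2Br): pendant –CH2X: halogen on sp³ carbon → alkyl halide.
  CH(COOH): pendant –COOH: carbonyl C bonded to C and –OH → carboxylic acid.
  CH2F: halogen on an sp³ carbon → alkyl halide.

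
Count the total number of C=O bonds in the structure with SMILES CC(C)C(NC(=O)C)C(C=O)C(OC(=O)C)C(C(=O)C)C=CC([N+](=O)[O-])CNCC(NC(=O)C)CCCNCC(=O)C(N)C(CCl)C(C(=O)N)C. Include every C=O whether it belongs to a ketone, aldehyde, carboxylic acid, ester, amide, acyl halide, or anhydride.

CH(NHCOCH3): amide, 1 C=O (running total 1).
CH(CHO): aldehyde, 1 C=O (running total 2).
CH(OCOCH3): ester, 1 C=O (running total 3).
CH(COCH3): ketone, 1 C=O (running total 4).
CH(NHCOCH3): amide, 1 C=O (running total 5).
CO: ketone, 1 C=O (running total 6).
CH(CONH2): amide, 1 C=O (running total 7).

7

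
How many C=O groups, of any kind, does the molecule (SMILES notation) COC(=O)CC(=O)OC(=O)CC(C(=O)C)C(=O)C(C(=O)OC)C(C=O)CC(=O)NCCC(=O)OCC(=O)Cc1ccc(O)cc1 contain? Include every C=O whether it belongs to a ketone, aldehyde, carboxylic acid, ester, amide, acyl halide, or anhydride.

CH3OOC: ester, 1 C=O (running total 1).
CH2CO-O-COCH2: anhydride, 2 C=O (running total 3).
CH(COCH3): ketone, 1 C=O (running total 4).
CO: ketone, 1 C=O (running total 5).
CH(COOCH3): ester, 1 C=O (running total 6).
CH(CHO): aldehyde, 1 C=O (running total 7).
CH2CONHCH2: amide, 1 C=O (running total 8).
CH2COOCH2: ester, 1 C=O (running total 9).
CO: ketone, 1 C=O (running total 10).

10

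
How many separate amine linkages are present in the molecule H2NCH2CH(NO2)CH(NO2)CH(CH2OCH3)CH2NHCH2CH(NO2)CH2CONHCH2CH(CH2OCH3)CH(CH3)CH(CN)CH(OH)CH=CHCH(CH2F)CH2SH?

Taking each segment in turn:
  H2NCH2: –NH2 on an sp³ carbon with no adjacent C=O → amine.
  CH(NO2): –NO2 on an sp³ carbon → nitro (the N=O is not a carbonyl).
  CH(NO2): –NO2 on an sp³ carbon → nitro (the N=O is not a carbonyl).
  CH(CH2OCH3): pendant –CH2OCH3: C–O–C linkage → ether.
  CH2NHCH2: C–N–C with sp³ carbons and no adjacent C=O → amine (secondary).
  CH(NO2): –NO2 on an sp³ carbon → nitro (the N=O is not a carbonyl).
  CH2CONHCH2: –C(=O)–N– linkage → amide (the N is not an amine).
  CH(CH2OCH3): pendant –CH2OCH3: C–O–C linkage → ether.
  CH(CN): pendant –C≡N: nitrile.
  CH(OH): –OH on an sp³ carbon → alcohol (secondary).
  CH=CH: C=C double bond → alkene.
  CH(CH2F): pendant –CH2X: halogen on sp³ carbon → alkyl halide.
  CH2SH: –SH on an sp³ carbon → thiol.
Amine appears at: H2NCH2, CH2NHCH2 → 2.

2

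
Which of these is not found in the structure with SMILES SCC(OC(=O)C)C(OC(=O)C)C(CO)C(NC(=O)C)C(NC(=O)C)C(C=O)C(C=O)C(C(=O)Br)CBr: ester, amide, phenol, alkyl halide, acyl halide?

phenol

acyl halide: present (CH(COBr) — pendant –C(=O)X: carbonyl C bonded to C and halogen → acyl halide).
amide: present (CH(NHCOCH3) — pendant –NHC(=O)CH3: N bonded to a carbonyl → amide (not amine)).
alkyl halide: present (CH2Br — halogen on an sp³ carbon → alkyl halide).
ester: present (CH(OCOCH3) — pendant –OC(=O)CH3: an acyloxy group → ester).
phenol: absent. In CH(CH2OH), the –OH is on an sp³ carbon, not on an aromatic ring, so it is an alcohol.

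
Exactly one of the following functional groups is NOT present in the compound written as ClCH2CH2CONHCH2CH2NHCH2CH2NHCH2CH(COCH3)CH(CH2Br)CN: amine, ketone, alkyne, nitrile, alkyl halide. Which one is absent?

alkyne

nitrile: present (CN — –C≡N: carbon triple-bonded to nitrogen → nitrile).
amine: present (CH2NHCH2 — C–N–C with sp³ carbons and no adjacent C=O → amine (secondary)).
ketone: present (CH(COCH3) — pendant –COCH3: carbonyl C bonded to two carbons → ketone).
alkyl halide: present (ClCH2 — halogen on an sp³ carbon → alkyl halide).
alkyne: absent. In CN, the triple bond is C≡N, not C≡C, so it is a nitrile.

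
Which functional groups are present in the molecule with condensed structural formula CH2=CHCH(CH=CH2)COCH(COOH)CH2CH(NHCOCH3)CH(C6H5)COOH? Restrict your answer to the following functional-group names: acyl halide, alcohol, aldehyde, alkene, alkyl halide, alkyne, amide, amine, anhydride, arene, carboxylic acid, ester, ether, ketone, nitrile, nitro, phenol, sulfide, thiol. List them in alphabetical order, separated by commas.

alkene, amide, arene, carboxylic acid, ketone

Taking each segment in turn:
  CH2=CH: C=C double bond → alkene.
  CH(CH=CH2): pendant –CH=CH2: C=C double bond → alkene.
  CO: –C(=O)– with carbon on both sides → ketone.
  CH(COOH): pendant –COOH: carbonyl C bonded to C and –OH → carboxylic acid.
  CH(NHCOCH3): pendant –NHC(=O)CH3: N bonded to a carbonyl → amide (not amine).
  CH(C6H5): pendant –C6H5: benzene ring → arene.
  COOH: –COOH: carbonyl C bonded to –OH and C → carboxylic acid (the –OH is not a separate alcohol).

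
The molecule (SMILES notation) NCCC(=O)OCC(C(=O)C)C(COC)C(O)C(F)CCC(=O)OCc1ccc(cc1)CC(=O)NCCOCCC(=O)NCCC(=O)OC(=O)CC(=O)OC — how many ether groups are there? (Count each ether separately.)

2

–NH2 on an sp³ carbon with no adjacent C=O → amine.
–C(=O)–O–C with C on the carbonyl side → ester.
pendant –COCH3: carbonyl C bonded to two carbons → ketone.
pendant –CH2OCH3: C–O–C linkage → ether.
–OH on an sp³ carbon → alcohol (secondary).
halogen on an sp³ carbon → alkyl halide.
–C(=O)–O–C with C on the carbonyl side → ester.
para-disubstituted benzene ring → arene.
–C(=O)–N– linkage → amide (the N is not an amine).
C–O–C with sp³ carbons on both sides and no adjacent C=O → ether.
–C(=O)–N– linkage → amide (the N is not an amine).
two acyl groups sharing one oxygen, –C(=O)–O–C(=O)– → anhydride.
–C(=O)OCH3: carbonyl C bonded to C and to –OCH3 → ester (not ketone + ether).
Ether appears at: CH(CH2OCH3), CH2OCH2 → 2.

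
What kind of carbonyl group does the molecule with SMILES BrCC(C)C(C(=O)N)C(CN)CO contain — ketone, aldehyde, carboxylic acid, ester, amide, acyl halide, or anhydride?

amide

The carbonyl is in the CH(CONH2) segment: pendant –CONH2: carbonyl C bonded to C and N → amide.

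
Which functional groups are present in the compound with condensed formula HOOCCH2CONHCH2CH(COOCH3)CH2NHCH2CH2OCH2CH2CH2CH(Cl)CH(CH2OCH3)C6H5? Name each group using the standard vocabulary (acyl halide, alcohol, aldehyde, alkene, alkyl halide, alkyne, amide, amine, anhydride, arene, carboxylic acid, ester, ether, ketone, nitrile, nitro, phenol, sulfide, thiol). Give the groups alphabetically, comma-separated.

alkyl halide, amide, amine, arene, carboxylic acid, ester, ether

Taking each segment in turn:
  HOOC: –COOH: carbonyl C bonded to –OH and C → carboxylic acid (the –OH is not a separate alcohol).
  CH2CONHCH2: –C(=O)–N– linkage → amide (the N is not an amine).
  CH(COOCH3): pendant –COOCH3: carbonyl C bonded to C and –OCH3 → ester.
  CH2NHCH2: C–N–C with sp³ carbons and no adjacent C=O → amine (secondary).
  CH2OCH2: C–O–C with sp³ carbons on both sides and no adjacent C=O → ether.
  CH(Cl): halogen on an sp³ carbon → alkyl halide.
  CH(CH2OCH3): pendant –CH2OCH3: C–O–C linkage → ether.
  C6H5: –C6H5 phenyl ring → arene.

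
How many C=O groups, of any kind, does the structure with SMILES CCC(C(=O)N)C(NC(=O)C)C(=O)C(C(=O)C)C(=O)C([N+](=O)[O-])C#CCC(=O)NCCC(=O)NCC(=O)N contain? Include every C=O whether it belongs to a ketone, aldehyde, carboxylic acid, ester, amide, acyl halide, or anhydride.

CH(CONH2): amide, 1 C=O (running total 1).
CH(NHCOCH3): amide, 1 C=O (running total 2).
CO: ketone, 1 C=O (running total 3).
CH(COCH3): ketone, 1 C=O (running total 4).
CO: ketone, 1 C=O (running total 5).
CH2CONHCH2: amide, 1 C=O (running total 6).
CH2CONHCH2: amide, 1 C=O (running total 7).
CONH2: amide, 1 C=O (running total 8).

8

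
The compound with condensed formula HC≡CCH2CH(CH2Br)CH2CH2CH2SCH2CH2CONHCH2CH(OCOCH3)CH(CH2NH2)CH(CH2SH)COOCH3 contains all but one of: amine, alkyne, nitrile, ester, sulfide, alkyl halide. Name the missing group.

nitrile

alkyne: present (HC≡C — C≡C triple bond → alkyne).
sulfide: present (CH2SCH2 — C–S–C linkage → sulfide (thioether)).
alkyl halide: present (CH(CH2Br) — pendant –CH2X: halogen on sp³ carbon → alkyl halide).
ester: present (CH(OCOCH3) — pendant –OC(=O)CH3: an acyloxy group → ester).
amine: present (CH(CH2NH2) — pendant –CH2NH2: N on sp³ C, no adjacent C=O → amine).
nitrile: absent. In HC≡C, the triple bond is C≡C, not C≡N.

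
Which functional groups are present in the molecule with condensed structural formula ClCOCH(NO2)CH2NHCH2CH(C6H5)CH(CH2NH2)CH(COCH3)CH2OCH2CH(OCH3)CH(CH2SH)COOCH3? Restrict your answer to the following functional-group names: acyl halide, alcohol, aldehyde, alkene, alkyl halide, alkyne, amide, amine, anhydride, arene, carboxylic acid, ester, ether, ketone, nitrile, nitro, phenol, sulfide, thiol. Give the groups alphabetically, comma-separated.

acyl halide, amine, arene, ester, ether, ketone, nitro, thiol

–C(=O)Cl: carbonyl C bonded to C and to a halogen → acyl halide (not alkyl halide).
–NO2 on an sp³ carbon → nitro (the N=O is not a carbonyl).
C–N–C with sp³ carbons and no adjacent C=O → amine (secondary).
pendant –C6H5: benzene ring → arene.
pendant –CH2NH2: N on sp³ C, no adjacent C=O → amine.
pendant –COCH3: carbonyl C bonded to two carbons → ketone.
C–O–C with sp³ carbons on both sides and no adjacent C=O → ether.
pendant –OCH3: C–O–C with sp³ C, no adjacent C=O → ether.
pendant –CH2SH → thiol.
–C(=O)OCH3: carbonyl C bonded to C and to –OCH3 → ester (not ketone + ether).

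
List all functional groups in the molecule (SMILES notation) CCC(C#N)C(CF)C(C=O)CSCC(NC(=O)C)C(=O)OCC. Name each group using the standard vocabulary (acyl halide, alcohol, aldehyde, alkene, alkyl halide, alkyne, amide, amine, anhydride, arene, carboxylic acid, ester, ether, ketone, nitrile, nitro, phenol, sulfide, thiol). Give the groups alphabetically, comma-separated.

pendant –C≡N: nitrile.
pendant –CH2X: halogen on sp³ carbon → alkyl halide.
pendant –CHO: carbonyl C bonded to C and H → aldehyde.
C–S–C linkage → sulfide (thioether).
pendant –NHC(=O)CH3: N bonded to a carbonyl → amide (not amine).
–C(=O)OCH2CH3: carbonyl C bonded to C and to –OEt → ester.

aldehyde, alkyl halide, amide, ester, nitrile, sulfide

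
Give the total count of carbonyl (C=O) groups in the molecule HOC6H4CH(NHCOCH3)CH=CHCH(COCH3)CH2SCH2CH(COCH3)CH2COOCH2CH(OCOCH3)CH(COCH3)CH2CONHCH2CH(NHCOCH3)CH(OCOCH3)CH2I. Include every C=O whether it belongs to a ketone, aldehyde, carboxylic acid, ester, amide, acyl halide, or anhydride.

CH(NHCOCH3): amide, 1 C=O (running total 1).
CH(COCH3): ketone, 1 C=O (running total 2).
CH(COCH3): ketone, 1 C=O (running total 3).
CH2COOCH2: ester, 1 C=O (running total 4).
CH(OCOCH3): ester, 1 C=O (running total 5).
CH(COCH3): ketone, 1 C=O (running total 6).
CH2CONHCH2: amide, 1 C=O (running total 7).
CH(NHCOCH3): amide, 1 C=O (running total 8).
CH(OCOCH3): ester, 1 C=O (running total 9).

9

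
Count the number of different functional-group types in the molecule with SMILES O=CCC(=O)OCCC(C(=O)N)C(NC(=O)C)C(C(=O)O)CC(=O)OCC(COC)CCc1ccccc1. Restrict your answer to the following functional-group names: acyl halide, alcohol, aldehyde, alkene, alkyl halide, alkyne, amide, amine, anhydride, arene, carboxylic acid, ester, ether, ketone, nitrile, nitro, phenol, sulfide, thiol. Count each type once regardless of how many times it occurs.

6

Reading the structure from left to right:
  OHC: terminal –CHO: carbonyl C bonded to H and C → aldehyde.
  CH2COOCH2: –C(=O)–O–C with C on the carbonyl side → ester.
  CH(CONH2): pendant –CONH2: carbonyl C bonded to C and N → amide.
  CH(NHCOCH3): pendant –NHC(=O)CH3: N bonded to a carbonyl → amide (not amine).
  CH(COOH): pendant –COOH: carbonyl C bonded to C and –OH → carboxylic acid.
  CH2COOCH2: –C(=O)–O–C with C on the carbonyl side → ester.
  CH(CH2OCH3): pendant –CH2OCH3: C–O–C linkage → ether.
  C6H5: –C6H5 phenyl ring → arene.
Distinct types present: aldehyde, amide, arene, carboxylic acid, ester, ether.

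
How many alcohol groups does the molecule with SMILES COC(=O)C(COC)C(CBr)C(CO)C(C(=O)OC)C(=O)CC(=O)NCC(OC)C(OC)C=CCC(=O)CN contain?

Taking each segment in turn:
  CH3OOC: CH3O–C(=O)–: carbonyl C bonded to C and to –OCH3 → ester (not ketone + ether).
  CH(CH2OCH3): pendant –CH2OCH3: C–O–C linkage → ether.
  CH(CH2Br): pendant –CH2X: halogen on sp³ carbon → alkyl halide.
  CH(CH2OH): pendant –CH2OH on an sp³ backbone C → alcohol.
  CH(COOCH3): pendant –COOCH3: carbonyl C bonded to C and –OCH3 → ester.
  CO: –C(=O)– with carbon on both sides → ketone.
  CH2CONHCH2: –C(=O)–N– linkage → amide (the N is not an amine).
  CH(OCH3): pendant –OCH3: C–O–C with sp³ C, no adjacent C=O → ether.
  CH(OCH3): pendant –OCH3: C–O–C with sp³ C, no adjacent C=O → ether.
  CH=CH: C=C double bond → alkene.
  CO: –C(=O)– with carbon on both sides → ketone.
  CH2NH2: –NH2 on an sp³ carbon with no adjacent C=O → amine.
Alcohol appears at: CH(CH2OH) → 1.

1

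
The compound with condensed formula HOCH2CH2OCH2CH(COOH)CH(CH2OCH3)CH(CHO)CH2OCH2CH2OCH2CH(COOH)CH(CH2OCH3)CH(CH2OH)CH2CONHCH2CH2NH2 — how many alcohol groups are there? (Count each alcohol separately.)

Working along the chain:
  HOCH2: HO– on an sp³ carbon → alcohol.
  CH2OCH2: C–O–C with sp³ carbons on both sides and no adjacent C=O → ether.
  CH(COOH): pendant –COOH: carbonyl C bonded to C and –OH → carboxylic acid.
  CH(CH2OCH3): pendant –CH2OCH3: C–O–C linkage → ether.
  CH(CHO): pendant –CHO: carbonyl C bonded to C and H → aldehyde.
  CH2OCH2: C–O–C with sp³ carbons on both sides and no adjacent C=O → ether.
  CH2OCH2: C–O–C with sp³ carbons on both sides and no adjacent C=O → ether.
  CH(COOH): pendant –COOH: carbonyl C bonded to C and –OH → carboxylic acid.
  CH(CH2OCH3): pendant –CH2OCH3: C–O–C linkage → ether.
  CH(CH2OH): pendant –CH2OH on an sp³ backbone C → alcohol.
  CH2CONHCH2: –C(=O)–N– linkage → amide (the N is not an amine).
  CH2NH2: –NH2 on an sp³ carbon with no adjacent C=O → amine.
Alcohol appears at: HOCH2, CH(CH2OH) → 2.

2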